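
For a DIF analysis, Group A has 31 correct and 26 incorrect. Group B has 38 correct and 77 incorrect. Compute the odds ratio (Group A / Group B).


Odds_A = 31/26 = 1.1923
Odds_B = 38/77 = 0.4935
OR = Odds_A / Odds_B = 1.1923 / 0.4935
Exactly, OR = (31 * 77) / (26 * 38) = 2387 / 988
OR = 2.416

2.416


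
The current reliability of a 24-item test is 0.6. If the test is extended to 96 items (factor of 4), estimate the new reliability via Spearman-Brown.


r_new = (n * rxx) / (1 + (n-1) * rxx)
r_new = (4 * 0.6) / (1 + 3 * 0.6)
r_new = 2.4 / 2.8
r_new = 0.8571

0.8571


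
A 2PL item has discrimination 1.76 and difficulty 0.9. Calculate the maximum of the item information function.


For 2PL, max info at theta = b = 0.9
I_max = a^2 / 4 = 1.76^2 / 4
= 3.0976 / 4
I_max = 0.7744

0.7744


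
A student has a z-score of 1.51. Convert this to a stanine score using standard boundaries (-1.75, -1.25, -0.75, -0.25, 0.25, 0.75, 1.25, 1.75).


Stanine boundaries: [-1.75, -1.25, -0.75, -0.25, 0.25, 0.75, 1.25, 1.75]
z = 1.51
Check each boundary:
  z >= -1.75 -> could be stanine 2
  z >= -1.25 -> could be stanine 3
  z >= -0.75 -> could be stanine 4
  z >= -0.25 -> could be stanine 5
  z >= 0.25 -> could be stanine 6
  z >= 0.75 -> could be stanine 7
  z >= 1.25 -> could be stanine 8
  z < 1.75
Highest qualifying boundary gives stanine = 8

8


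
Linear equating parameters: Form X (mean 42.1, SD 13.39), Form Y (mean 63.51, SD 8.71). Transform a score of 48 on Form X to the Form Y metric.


slope = SD_Y / SD_X = 8.71 / 13.39 ~ 0.6505
intercept = mean_Y - slope * mean_X = 63.51 - (8.71 / 13.39) * 42.1 ~ 36.1246
Y = slope * X + intercept. To avoid rounding drift from the rounded slope/intercept, evaluate the equivalent form Y = mean_Y + SD_Y * (X - mean_X) / SD_X at full precision:
Y = 63.51 + 8.71 * (48 - 42.1) / 13.39
Y = 63.51 + 8.71 * 5.9 / 13.39
Y = 63.51 + 51.389 / 13.39
Y = 63.51 + 3.8379
Y = 67.3479

67.3479


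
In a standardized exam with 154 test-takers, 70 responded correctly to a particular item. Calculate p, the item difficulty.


Item difficulty p = number correct / total examinees
p = 70 / 154
p = 0.4545

0.4545


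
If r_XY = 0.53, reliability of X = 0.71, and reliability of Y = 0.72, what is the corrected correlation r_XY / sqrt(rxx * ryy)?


r_corrected = rxy / sqrt(rxx * ryy)
= 0.53 / sqrt(0.71 * 0.72)
= 0.53 / sqrt(0.5112)
= 0.53 / 0.714983
r_corrected = 0.7413

0.7413


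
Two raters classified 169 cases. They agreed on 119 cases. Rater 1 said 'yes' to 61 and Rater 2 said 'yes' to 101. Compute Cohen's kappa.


P_o = 119/169 = 0.704142
P_e = (61*101 + 108*68) / 28561 = 0.472848
kappa = (P_o - P_e) / (1 - P_e)
kappa = (0.704142 - 0.472848) / (1 - 0.472848)
kappa = 0.4388

0.4388


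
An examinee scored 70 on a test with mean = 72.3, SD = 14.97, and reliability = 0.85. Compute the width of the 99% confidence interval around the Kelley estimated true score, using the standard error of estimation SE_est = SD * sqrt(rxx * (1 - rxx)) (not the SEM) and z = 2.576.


True score estimate = 0.85*70 + 0.15*72.3 = 70.345
SE_est = SD * sqrt(rxx * (1 - rxx)) = 14.97 * sqrt(0.85 * 0.15) = 14.97 * sqrt(0.1275) = 5.345359
CI = T_est +/- z * SE_est, so width = 2 * z * SE_est = 2 * 2.576 * 5.345359
Width = 27.5393

27.5393


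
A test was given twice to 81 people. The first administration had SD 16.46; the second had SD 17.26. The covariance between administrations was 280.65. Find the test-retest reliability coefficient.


r = cov(X,Y) / (SD_X * SD_Y)
r = 280.65 / (16.46 * 17.26)
r = 280.65 / 284.0996
r = 0.9879

0.9879


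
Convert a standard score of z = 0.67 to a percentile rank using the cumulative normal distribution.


CDF(z) = 0.5 * (1 + erf(z/sqrt(2)))
erf(0.4738) = 0.4971
CDF = 0.7486
Percentile rank = 0.7486 * 100 = 74.86

74.86


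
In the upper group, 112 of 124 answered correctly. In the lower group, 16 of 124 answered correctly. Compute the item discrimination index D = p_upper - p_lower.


p_upper = 112/124 = 0.9032
p_lower = 16/124 = 0.129
D = 0.9032 - 0.129 = 0.7742

0.7742


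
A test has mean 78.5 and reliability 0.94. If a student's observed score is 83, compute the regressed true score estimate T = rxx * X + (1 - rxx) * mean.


T_est = rxx * X + (1 - rxx) * mean
T_est = 0.94 * 83 + 0.06 * 78.5
T_est = 78.02 + 4.71
T_est = 82.73

82.73


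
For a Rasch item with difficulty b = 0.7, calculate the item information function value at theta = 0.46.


P = 1/(1+exp(-(0.46-0.7))) = 0.4403
I = P*(1-P) = 0.4403 * 0.5597
I = 0.2464

0.2464


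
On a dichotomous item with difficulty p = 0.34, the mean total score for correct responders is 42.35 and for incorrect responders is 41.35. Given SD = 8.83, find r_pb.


q = 1 - p = 0.66
rpb = ((M1 - M0) / SD) * sqrt(p * q)
rpb = ((42.35 - 41.35) / 8.83) * sqrt(0.34 * 0.66)
rpb = 0.0536

0.0536


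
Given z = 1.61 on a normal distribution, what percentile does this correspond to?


CDF(z) = 0.5 * (1 + erf(z/sqrt(2)))
erf(1.1384) = 0.8926
CDF = 0.9463
Percentile rank = 0.9463 * 100 = 94.63

94.63


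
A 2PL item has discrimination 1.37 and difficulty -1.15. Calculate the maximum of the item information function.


For 2PL, max info at theta = b = -1.15
I_max = a^2 / 4 = 1.37^2 / 4
= 1.8769 / 4
I_max = 0.4692

0.4692


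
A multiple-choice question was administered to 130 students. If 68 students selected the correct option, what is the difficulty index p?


Item difficulty p = number correct / total examinees
p = 68 / 130
p = 0.5231

0.5231


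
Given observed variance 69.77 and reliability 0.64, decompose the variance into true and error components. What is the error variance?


var_true = rxx * var_obs = 0.64 * 69.77 = 44.6528
var_error = var_obs - var_true
var_error = 69.77 - 44.6528
var_error = 25.1172

25.1172


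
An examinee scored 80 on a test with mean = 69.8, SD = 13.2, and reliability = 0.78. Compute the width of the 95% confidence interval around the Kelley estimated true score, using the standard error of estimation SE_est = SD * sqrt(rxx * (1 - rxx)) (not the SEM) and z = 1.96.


True score estimate = 0.78*80 + 0.22*69.8 = 77.756
SE_est = SD * sqrt(rxx * (1 - rxx)) = 13.2 * sqrt(0.78 * 0.22) = 13.2 * sqrt(0.1716) = 5.468051
CI = T_est +/- z * SE_est, so width = 2 * z * SE_est = 2 * 1.96 * 5.468051
Width = 21.4348

21.4348


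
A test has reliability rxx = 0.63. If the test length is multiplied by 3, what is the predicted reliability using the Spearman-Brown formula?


r_new = (n * rxx) / (1 + (n-1) * rxx)
r_new = (3 * 0.63) / (1 + 2 * 0.63)
r_new = 1.89 / 2.26
r_new = 0.8363

0.8363


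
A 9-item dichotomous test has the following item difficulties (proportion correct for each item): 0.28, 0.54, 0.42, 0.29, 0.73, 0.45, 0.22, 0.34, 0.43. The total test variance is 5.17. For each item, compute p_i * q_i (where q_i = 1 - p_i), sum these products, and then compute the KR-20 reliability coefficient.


For each item, compute p_i * q_i:
  Item 1: 0.28 * 0.72 = 0.2016
  Item 2: 0.54 * 0.46 = 0.2484
  Item 3: 0.42 * 0.58 = 0.2436
  Item 4: 0.29 * 0.71 = 0.2059
  Item 5: 0.73 * 0.27 = 0.1971
  Item 6: 0.45 * 0.55 = 0.2475
  Item 7: 0.22 * 0.78 = 0.1716
  Item 8: 0.34 * 0.66 = 0.2244
  Item 9: 0.43 * 0.57 = 0.2451
Sum(p_i * q_i) = 0.2016 + 0.2484 + 0.2436 + 0.2059 + 0.1971 + 0.2475 + 0.1716 + 0.2244 + 0.2451 = 1.9852
KR-20 = (k/(k-1)) * (1 - Sum(p_i*q_i) / Var_total)
= (9/8) * (1 - 1.9852/5.17)
= 1.125 * 0.616
KR-20 = 0.693

0.693


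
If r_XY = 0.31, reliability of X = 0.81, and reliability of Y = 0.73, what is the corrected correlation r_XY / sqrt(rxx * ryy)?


r_corrected = rxy / sqrt(rxx * ryy)
= 0.31 / sqrt(0.81 * 0.73)
= 0.31 / sqrt(0.5913)
= 0.31 / 0.76896
r_corrected = 0.4031

0.4031


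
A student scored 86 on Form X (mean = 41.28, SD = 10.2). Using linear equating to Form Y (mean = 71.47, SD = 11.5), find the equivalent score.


slope = SD_Y / SD_X = 11.5 / 10.2 ~ 1.1275
intercept = mean_Y - slope * mean_X = 71.47 - (11.5 / 10.2) * 41.28 ~ 24.9288
Y = slope * X + intercept. To avoid rounding drift from the rounded slope/intercept, evaluate the equivalent form Y = mean_Y + SD_Y * (X - mean_X) / SD_X at full precision:
Y = 71.47 + 11.5 * (86 - 41.28) / 10.2
Y = 71.47 + 11.5 * 44.72 / 10.2
Y = 71.47 + 514.28 / 10.2
Y = 71.47 + 50.4196
Y = 121.8896

121.8896


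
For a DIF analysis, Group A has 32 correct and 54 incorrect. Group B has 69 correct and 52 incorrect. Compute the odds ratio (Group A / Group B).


Odds_A = 32/54 = 0.5926
Odds_B = 69/52 = 1.3269
OR = Odds_A / Odds_B = 0.5926 / 1.3269
Exactly, OR = (32 * 52) / (54 * 69) = 1664 / 3726
OR = 0.4466

0.4466


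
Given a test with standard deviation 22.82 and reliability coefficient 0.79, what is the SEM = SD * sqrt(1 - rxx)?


SEM = SD * sqrt(1 - rxx)
SEM = 22.82 * sqrt(1 - 0.79)
SEM = 22.82 * sqrt(0.21) = 22.82 * 0.458258
SEM = 10.4574

10.4574


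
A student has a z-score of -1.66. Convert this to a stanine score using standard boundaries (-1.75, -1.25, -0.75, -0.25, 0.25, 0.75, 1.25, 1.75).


Stanine boundaries: [-1.75, -1.25, -0.75, -0.25, 0.25, 0.75, 1.25, 1.75]
z = -1.66
Check each boundary:
  z >= -1.75 -> could be stanine 2
  z < -1.25
  z < -0.75
  z < -0.25
  z < 0.25
  z < 0.75
  z < 1.25
  z < 1.75
Highest qualifying boundary gives stanine = 2

2


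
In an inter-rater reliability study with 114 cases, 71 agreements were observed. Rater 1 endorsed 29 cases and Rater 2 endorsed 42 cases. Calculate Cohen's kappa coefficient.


P_o = 71/114 = 0.622807
P_e = (29*42 + 85*72) / 12996 = 0.564635
kappa = (P_o - P_e) / (1 - P_e)
kappa = (0.622807 - 0.564635) / (1 - 0.564635)
kappa = 0.1336

0.1336


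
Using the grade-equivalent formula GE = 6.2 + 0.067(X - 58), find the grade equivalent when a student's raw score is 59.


raw - median = 59 - 58 = 1
slope * diff = 0.067 * 1 = 0.067
GE = 6.2 + 0.067
GE = 6.267

6.267


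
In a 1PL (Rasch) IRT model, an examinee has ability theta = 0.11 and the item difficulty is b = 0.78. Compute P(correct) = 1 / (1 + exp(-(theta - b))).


theta - b = 0.11 - 0.78 = -0.67
exp(-(theta - b)) = exp(0.67) = 1.9542
P = 1 / (1 + 1.9542)
P = 0.3385

0.3385


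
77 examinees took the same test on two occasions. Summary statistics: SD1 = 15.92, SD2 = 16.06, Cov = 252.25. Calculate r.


r = cov(X,Y) / (SD_X * SD_Y)
r = 252.25 / (15.92 * 16.06)
r = 252.25 / 255.6752
r = 0.9866

0.9866


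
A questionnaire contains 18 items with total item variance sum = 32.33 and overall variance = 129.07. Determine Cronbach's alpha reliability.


alpha = (k/(k-1)) * (1 - sum(si^2)/s_total^2)
= (18/17) * (1 - 32.33/129.07)
alpha = 0.7936

0.7936


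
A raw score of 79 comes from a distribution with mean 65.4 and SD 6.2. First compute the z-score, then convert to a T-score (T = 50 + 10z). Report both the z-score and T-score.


z = (X - mean) / SD = (79 - 65.4) / 6.2
z = 13.6 / 6.2
z = 2.1935
T-score = T = 50 + 10z
Carry z at full precision (z = 13.6 / 6.2) into the conversion:
T-score = 50 + 10 * (13.6 / 6.2) = 50 + 136 / 6.2
T-score = 50 + 21.9355
T-score = 71.9355

71.9355


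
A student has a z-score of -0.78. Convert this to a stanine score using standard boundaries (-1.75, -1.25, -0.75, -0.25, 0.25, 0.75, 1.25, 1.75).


Stanine boundaries: [-1.75, -1.25, -0.75, -0.25, 0.25, 0.75, 1.25, 1.75]
z = -0.78
Check each boundary:
  z >= -1.75 -> could be stanine 2
  z >= -1.25 -> could be stanine 3
  z < -0.75
  z < -0.25
  z < 0.25
  z < 0.75
  z < 1.25
  z < 1.75
Highest qualifying boundary gives stanine = 3

3


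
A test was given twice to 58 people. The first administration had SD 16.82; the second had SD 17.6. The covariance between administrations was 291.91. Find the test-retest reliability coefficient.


r = cov(X,Y) / (SD_X * SD_Y)
r = 291.91 / (16.82 * 17.6)
r = 291.91 / 296.032
r = 0.9861

0.9861


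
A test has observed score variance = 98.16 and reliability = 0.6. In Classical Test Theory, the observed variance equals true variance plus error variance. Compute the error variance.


var_true = rxx * var_obs = 0.6 * 98.16 = 58.896
var_error = var_obs - var_true
var_error = 98.16 - 58.896
var_error = 39.264

39.264


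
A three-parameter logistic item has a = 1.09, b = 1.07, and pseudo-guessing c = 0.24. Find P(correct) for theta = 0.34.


logit = 1.09*(0.34 - 1.07) = -0.7957
P* = 1/(1 + exp(--0.7957)) = 0.3109
P = 0.24 + (1 - 0.24) * 0.3109
P = 0.4763

0.4763


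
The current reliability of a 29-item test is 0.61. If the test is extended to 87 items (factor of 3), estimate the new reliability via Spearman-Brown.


r_new = (n * rxx) / (1 + (n-1) * rxx)
r_new = (3 * 0.61) / (1 + 2 * 0.61)
r_new = 1.83 / 2.22
r_new = 0.8243

0.8243


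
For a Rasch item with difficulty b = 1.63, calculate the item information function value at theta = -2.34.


P = 1/(1+exp(-(-2.34-1.63))) = 0.0185
I = P*(1-P) = 0.0185 * 0.9815
I = 0.0182

0.0182


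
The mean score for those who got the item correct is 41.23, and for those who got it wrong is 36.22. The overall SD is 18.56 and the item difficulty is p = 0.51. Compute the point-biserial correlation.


q = 1 - p = 0.49
rpb = ((M1 - M0) / SD) * sqrt(p * q)
rpb = ((41.23 - 36.22) / 18.56) * sqrt(0.51 * 0.49)
rpb = 0.1349

0.1349


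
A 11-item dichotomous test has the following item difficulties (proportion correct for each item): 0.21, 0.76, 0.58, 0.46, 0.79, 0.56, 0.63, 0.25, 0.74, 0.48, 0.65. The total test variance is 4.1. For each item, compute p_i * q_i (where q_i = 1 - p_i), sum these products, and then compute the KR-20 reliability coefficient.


For each item, compute p_i * q_i:
  Item 1: 0.21 * 0.79 = 0.1659
  Item 2: 0.76 * 0.24 = 0.1824
  Item 3: 0.58 * 0.42 = 0.2436
  Item 4: 0.46 * 0.54 = 0.2484
  Item 5: 0.79 * 0.21 = 0.1659
  Item 6: 0.56 * 0.44 = 0.2464
  Item 7: 0.63 * 0.37 = 0.2331
  Item 8: 0.25 * 0.75 = 0.1875
  Item 9: 0.74 * 0.26 = 0.1924
  Item 10: 0.48 * 0.52 = 0.2496
  Item 11: 0.65 * 0.35 = 0.2275
Sum(p_i * q_i) = 0.1659 + 0.1824 + 0.2436 + 0.2484 + 0.1659 + 0.2464 + 0.2331 + 0.1875 + 0.1924 + 0.2496 + 0.2275 = 2.3427
KR-20 = (k/(k-1)) * (1 - Sum(p_i*q_i) / Var_total)
= (11/10) * (1 - 2.3427/4.1)
= 1.1 * 0.4286
KR-20 = 0.4715

0.4715


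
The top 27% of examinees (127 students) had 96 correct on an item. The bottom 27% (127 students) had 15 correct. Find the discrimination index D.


p_upper = 96/127 = 0.7559
p_lower = 15/127 = 0.1181
D = 0.7559 - 0.1181 = 0.6378

0.6378


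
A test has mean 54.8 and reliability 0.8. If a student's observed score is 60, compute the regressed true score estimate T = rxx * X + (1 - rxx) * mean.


T_est = rxx * X + (1 - rxx) * mean
T_est = 0.8 * 60 + 0.2 * 54.8
T_est = 48.0 + 10.96
T_est = 58.96

58.96


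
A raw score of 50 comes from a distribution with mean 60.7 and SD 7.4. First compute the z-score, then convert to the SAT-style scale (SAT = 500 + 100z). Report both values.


z = (X - mean) / SD = (50 - 60.7) / 7.4
z = -10.7 / 7.4
z = -1.4459
SAT-scale = SAT = 500 + 100z
Carry z at full precision (z = -10.7 / 7.4) into the conversion:
SAT-scale = 500 + 100 * (-10.7 / 7.4) = 500 + -1070 / 7.4
SAT-scale = 500 + -144.5946
SAT-scale = 355.4054

355.4054


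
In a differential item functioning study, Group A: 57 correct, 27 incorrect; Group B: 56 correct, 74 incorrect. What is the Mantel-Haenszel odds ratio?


Odds_A = 57/27 = 2.1111
Odds_B = 56/74 = 0.7568
OR = Odds_A / Odds_B = 2.1111 / 0.7568
Exactly, OR = (57 * 74) / (27 * 56) = 4218 / 1512
OR = 2.7897

2.7897


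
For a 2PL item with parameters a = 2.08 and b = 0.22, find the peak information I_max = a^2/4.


For 2PL, max info at theta = b = 0.22
I_max = a^2 / 4 = 2.08^2 / 4
= 4.3264 / 4
I_max = 1.0816

1.0816


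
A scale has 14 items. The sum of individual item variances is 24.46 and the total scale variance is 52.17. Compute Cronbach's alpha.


alpha = (k/(k-1)) * (1 - sum(si^2)/s_total^2)
= (14/13) * (1 - 24.46/52.17)
alpha = 0.572

0.572


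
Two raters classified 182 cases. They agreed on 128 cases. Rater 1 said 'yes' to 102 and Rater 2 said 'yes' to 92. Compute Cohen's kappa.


P_o = 128/182 = 0.703297
P_e = (102*92 + 80*90) / 33124 = 0.500664
kappa = (P_o - P_e) / (1 - P_e)
kappa = (0.703297 - 0.500664) / (1 - 0.500664)
kappa = 0.4058

0.4058


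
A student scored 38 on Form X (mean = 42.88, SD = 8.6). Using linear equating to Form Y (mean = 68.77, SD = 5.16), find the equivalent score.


slope = SD_Y / SD_X = 5.16 / 8.6 ~ 0.6
intercept = mean_Y - slope * mean_X = 68.77 - (5.16 / 8.6) * 42.88 ~ 43.042
Y = slope * X + intercept. To avoid rounding drift from the rounded slope/intercept, evaluate the equivalent form Y = mean_Y + SD_Y * (X - mean_X) / SD_X at full precision:
Y = 68.77 + 5.16 * (38 - 42.88) / 8.6
Y = 68.77 - 5.16 * 4.88 / 8.6
Y = 68.77 - 25.1808 / 8.6
Y = 68.77 - 2.928
Y = 65.842

65.842


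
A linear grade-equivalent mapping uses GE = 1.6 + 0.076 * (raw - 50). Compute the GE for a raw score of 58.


raw - median = 58 - 50 = 8
slope * diff = 0.076 * 8 = 0.608
GE = 1.6 + 0.608
GE = 2.208

2.208


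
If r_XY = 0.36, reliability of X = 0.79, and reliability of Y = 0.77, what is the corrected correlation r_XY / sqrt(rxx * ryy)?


r_corrected = rxy / sqrt(rxx * ryy)
= 0.36 / sqrt(0.79 * 0.77)
= 0.36 / sqrt(0.6083)
= 0.36 / 0.779936
r_corrected = 0.4616

0.4616


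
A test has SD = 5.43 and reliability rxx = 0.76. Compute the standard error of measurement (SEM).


SEM = SD * sqrt(1 - rxx)
SEM = 5.43 * sqrt(1 - 0.76)
SEM = 5.43 * sqrt(0.24) = 5.43 * 0.489898
SEM = 2.6601

2.6601


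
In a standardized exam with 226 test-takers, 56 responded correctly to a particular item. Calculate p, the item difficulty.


Item difficulty p = number correct / total examinees
p = 56 / 226
p = 0.2478

0.2478


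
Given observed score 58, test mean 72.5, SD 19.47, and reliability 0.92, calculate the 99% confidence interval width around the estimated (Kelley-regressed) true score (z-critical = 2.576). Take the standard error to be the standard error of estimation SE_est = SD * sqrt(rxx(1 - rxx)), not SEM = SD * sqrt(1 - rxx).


True score estimate = 0.92*58 + 0.08*72.5 = 59.16
SE_est = SD * sqrt(rxx * (1 - rxx)) = 19.47 * sqrt(0.92 * 0.08) = 19.47 * sqrt(0.0736) = 5.282079
CI = T_est +/- z * SE_est, so width = 2 * z * SE_est = 2 * 2.576 * 5.282079
Width = 27.2133

27.2133


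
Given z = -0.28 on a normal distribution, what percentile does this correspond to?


CDF(z) = 0.5 * (1 + erf(z/sqrt(2)))
erf(-0.198) = -0.2205
CDF = 0.3897
Percentile rank = 0.3897 * 100 = 38.97

38.97


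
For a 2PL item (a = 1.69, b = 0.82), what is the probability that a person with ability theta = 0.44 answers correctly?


a*(theta - b) = 1.69 * (0.44 - 0.82) = -0.6422
exp(--0.6422) = 1.9007
P = 1 / (1 + 1.9007)
P = 0.3447

0.3447


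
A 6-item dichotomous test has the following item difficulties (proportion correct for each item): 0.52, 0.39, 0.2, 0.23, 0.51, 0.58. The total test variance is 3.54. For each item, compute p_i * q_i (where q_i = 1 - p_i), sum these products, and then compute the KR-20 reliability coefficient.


For each item, compute p_i * q_i:
  Item 1: 0.52 * 0.48 = 0.2496
  Item 2: 0.39 * 0.61 = 0.2379
  Item 3: 0.2 * 0.8 = 0.16
  Item 4: 0.23 * 0.77 = 0.1771
  Item 5: 0.51 * 0.49 = 0.2499
  Item 6: 0.58 * 0.42 = 0.2436
Sum(p_i * q_i) = 0.2496 + 0.2379 + 0.16 + 0.1771 + 0.2499 + 0.2436 = 1.3181
KR-20 = (k/(k-1)) * (1 - Sum(p_i*q_i) / Var_total)
= (6/5) * (1 - 1.3181/3.54)
= 1.2 * 0.6277
KR-20 = 0.7532

0.7532


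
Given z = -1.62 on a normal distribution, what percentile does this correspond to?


CDF(z) = 0.5 * (1 + erf(z/sqrt(2)))
erf(-1.1455) = -0.8948
CDF = 0.0526
Percentile rank = 0.0526 * 100 = 5.26

5.26


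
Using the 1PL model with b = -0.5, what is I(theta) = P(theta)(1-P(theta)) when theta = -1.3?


P = 1/(1+exp(-(-1.3--0.5))) = 0.31
I = P*(1-P) = 0.31 * 0.69
I = 0.2139

0.2139


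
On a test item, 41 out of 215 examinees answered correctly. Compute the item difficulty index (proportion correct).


Item difficulty p = number correct / total examinees
p = 41 / 215
p = 0.1907

0.1907


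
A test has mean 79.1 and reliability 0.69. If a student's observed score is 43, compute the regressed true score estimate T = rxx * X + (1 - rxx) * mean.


T_est = rxx * X + (1 - rxx) * mean
T_est = 0.69 * 43 + 0.31 * 79.1
T_est = 29.67 + 24.521
T_est = 54.191

54.191


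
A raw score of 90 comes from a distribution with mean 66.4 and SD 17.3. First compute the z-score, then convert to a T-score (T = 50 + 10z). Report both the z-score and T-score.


z = (X - mean) / SD = (90 - 66.4) / 17.3
z = 23.6 / 17.3
z = 1.3642
T-score = T = 50 + 10z
Carry z at full precision (z = 23.6 / 17.3) into the conversion:
T-score = 50 + 10 * (23.6 / 17.3) = 50 + 236 / 17.3
T-score = 50 + 13.6416
T-score = 63.6416

63.6416


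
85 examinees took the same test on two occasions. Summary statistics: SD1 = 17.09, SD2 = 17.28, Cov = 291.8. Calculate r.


r = cov(X,Y) / (SD_X * SD_Y)
r = 291.8 / (17.09 * 17.28)
r = 291.8 / 295.3152
r = 0.9881

0.9881


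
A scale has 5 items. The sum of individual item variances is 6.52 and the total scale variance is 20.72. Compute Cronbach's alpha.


alpha = (k/(k-1)) * (1 - sum(si^2)/s_total^2)
= (5/4) * (1 - 6.52/20.72)
alpha = 0.8567

0.8567


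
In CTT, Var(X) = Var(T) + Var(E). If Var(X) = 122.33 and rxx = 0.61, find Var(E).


var_true = rxx * var_obs = 0.61 * 122.33 = 74.6213
var_error = var_obs - var_true
var_error = 122.33 - 74.6213
var_error = 47.7087

47.7087


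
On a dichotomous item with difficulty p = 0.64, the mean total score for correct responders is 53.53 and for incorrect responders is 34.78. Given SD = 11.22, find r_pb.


q = 1 - p = 0.36
rpb = ((M1 - M0) / SD) * sqrt(p * q)
rpb = ((53.53 - 34.78) / 11.22) * sqrt(0.64 * 0.36)
rpb = 0.8021

0.8021


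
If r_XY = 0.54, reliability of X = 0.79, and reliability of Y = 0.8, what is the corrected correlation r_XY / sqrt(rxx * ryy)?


r_corrected = rxy / sqrt(rxx * ryy)
= 0.54 / sqrt(0.79 * 0.8)
= 0.54 / sqrt(0.632)
= 0.54 / 0.794984
r_corrected = 0.6793

0.6793


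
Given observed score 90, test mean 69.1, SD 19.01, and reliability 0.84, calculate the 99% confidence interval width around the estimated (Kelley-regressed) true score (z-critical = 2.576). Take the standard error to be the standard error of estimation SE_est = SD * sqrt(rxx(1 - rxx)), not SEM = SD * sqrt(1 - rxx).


True score estimate = 0.84*90 + 0.16*69.1 = 86.656
SE_est = SD * sqrt(rxx * (1 - rxx)) = 19.01 * sqrt(0.84 * 0.16) = 19.01 * sqrt(0.1344) = 6.969181
CI = T_est +/- z * SE_est, so width = 2 * z * SE_est = 2 * 2.576 * 6.969181
Width = 35.9052

35.9052


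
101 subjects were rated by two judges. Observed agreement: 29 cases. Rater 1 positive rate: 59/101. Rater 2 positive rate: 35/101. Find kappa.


P_o = 29/101 = 0.287129
P_e = (59*35 + 42*66) / 10201 = 0.474169
kappa = (P_o - P_e) / (1 - P_e)
kappa = (0.287129 - 0.474169) / (1 - 0.474169)
kappa = -0.3557

-0.3557


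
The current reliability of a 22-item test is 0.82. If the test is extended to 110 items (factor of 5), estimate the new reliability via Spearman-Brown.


r_new = (n * rxx) / (1 + (n-1) * rxx)
r_new = (5 * 0.82) / (1 + 4 * 0.82)
r_new = 4.1 / 4.28
r_new = 0.9579

0.9579


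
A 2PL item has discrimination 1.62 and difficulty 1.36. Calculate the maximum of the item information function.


For 2PL, max info at theta = b = 1.36
I_max = a^2 / 4 = 1.62^2 / 4
= 2.6244 / 4
I_max = 0.6561

0.6561


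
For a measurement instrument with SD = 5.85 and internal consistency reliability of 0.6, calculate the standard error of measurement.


SEM = SD * sqrt(1 - rxx)
SEM = 5.85 * sqrt(1 - 0.6)
SEM = 5.85 * sqrt(0.4) = 5.85 * 0.632456
SEM = 3.6999

3.6999


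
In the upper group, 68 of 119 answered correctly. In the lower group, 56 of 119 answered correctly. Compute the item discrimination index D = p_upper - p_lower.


p_upper = 68/119 = 0.5714
p_lower = 56/119 = 0.4706
D = 0.5714 - 0.4706 = 0.1008

0.1008


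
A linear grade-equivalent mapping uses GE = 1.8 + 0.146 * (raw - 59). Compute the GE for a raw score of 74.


raw - median = 74 - 59 = 15
slope * diff = 0.146 * 15 = 2.19
GE = 1.8 + 2.19
GE = 3.99

3.99


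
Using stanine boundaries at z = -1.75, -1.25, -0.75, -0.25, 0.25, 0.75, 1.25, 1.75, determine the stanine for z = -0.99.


Stanine boundaries: [-1.75, -1.25, -0.75, -0.25, 0.25, 0.75, 1.25, 1.75]
z = -0.99
Check each boundary:
  z >= -1.75 -> could be stanine 2
  z >= -1.25 -> could be stanine 3
  z < -0.75
  z < -0.25
  z < 0.25
  z < 0.75
  z < 1.25
  z < 1.75
Highest qualifying boundary gives stanine = 3

3


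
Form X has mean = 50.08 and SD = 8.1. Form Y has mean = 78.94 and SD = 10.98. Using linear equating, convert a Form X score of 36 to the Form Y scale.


slope = SD_Y / SD_X = 10.98 / 8.1 ~ 1.3556
intercept = mean_Y - slope * mean_X = 78.94 - (10.98 / 8.1) * 50.08 ~ 11.0538
Y = slope * X + intercept. To avoid rounding drift from the rounded slope/intercept, evaluate the equivalent form Y = mean_Y + SD_Y * (X - mean_X) / SD_X at full precision:
Y = 78.94 + 10.98 * (36 - 50.08) / 8.1
Y = 78.94 - 10.98 * 14.08 / 8.1
Y = 78.94 - 154.5984 / 8.1
Y = 78.94 - 19.0862
Y = 59.8538

59.8538


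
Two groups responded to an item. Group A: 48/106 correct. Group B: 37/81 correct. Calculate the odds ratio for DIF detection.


Odds_A = 48/58 = 0.8276
Odds_B = 37/44 = 0.8409
OR = Odds_A / Odds_B = 0.8276 / 0.8409
Exactly, OR = (48 * 44) / (58 * 37) = 2112 / 2146
OR = 0.9842

0.9842


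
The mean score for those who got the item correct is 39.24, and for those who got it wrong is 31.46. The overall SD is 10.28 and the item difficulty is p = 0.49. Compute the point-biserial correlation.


q = 1 - p = 0.51
rpb = ((M1 - M0) / SD) * sqrt(p * q)
rpb = ((39.24 - 31.46) / 10.28) * sqrt(0.49 * 0.51)
rpb = 0.3783

0.3783


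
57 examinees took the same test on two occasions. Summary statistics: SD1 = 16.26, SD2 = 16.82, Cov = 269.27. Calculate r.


r = cov(X,Y) / (SD_X * SD_Y)
r = 269.27 / (16.26 * 16.82)
r = 269.27 / 273.4932
r = 0.9846

0.9846


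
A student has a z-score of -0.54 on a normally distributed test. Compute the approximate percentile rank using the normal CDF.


CDF(z) = 0.5 * (1 + erf(z/sqrt(2)))
erf(-0.3818) = -0.4108
CDF = 0.2946
Percentile rank = 0.2946 * 100 = 29.46

29.46


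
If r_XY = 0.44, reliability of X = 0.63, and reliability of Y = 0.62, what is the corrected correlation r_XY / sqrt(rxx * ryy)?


r_corrected = rxy / sqrt(rxx * ryy)
= 0.44 / sqrt(0.63 * 0.62)
= 0.44 / sqrt(0.3906)
= 0.44 / 0.62498
r_corrected = 0.704

0.704


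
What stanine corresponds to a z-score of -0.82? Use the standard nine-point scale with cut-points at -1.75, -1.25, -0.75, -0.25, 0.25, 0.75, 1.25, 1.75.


Stanine boundaries: [-1.75, -1.25, -0.75, -0.25, 0.25, 0.75, 1.25, 1.75]
z = -0.82
Check each boundary:
  z >= -1.75 -> could be stanine 2
  z >= -1.25 -> could be stanine 3
  z < -0.75
  z < -0.25
  z < 0.25
  z < 0.75
  z < 1.25
  z < 1.75
Highest qualifying boundary gives stanine = 3

3


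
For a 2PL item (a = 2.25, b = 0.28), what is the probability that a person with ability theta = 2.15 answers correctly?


a*(theta - b) = 2.25 * (2.15 - 0.28) = 4.2075
exp(-4.2075) = 0.0149
P = 1 / (1 + 0.0149)
P = 0.9853

0.9853


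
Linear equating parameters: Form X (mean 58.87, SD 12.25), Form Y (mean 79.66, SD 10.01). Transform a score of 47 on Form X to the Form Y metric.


slope = SD_Y / SD_X = 10.01 / 12.25 ~ 0.8171
intercept = mean_Y - slope * mean_X = 79.66 - (10.01 / 12.25) * 58.87 ~ 31.5548
Y = slope * X + intercept. To avoid rounding drift from the rounded slope/intercept, evaluate the equivalent form Y = mean_Y + SD_Y * (X - mean_X) / SD_X at full precision:
Y = 79.66 + 10.01 * (47 - 58.87) / 12.25
Y = 79.66 - 10.01 * 11.87 / 12.25
Y = 79.66 - 118.8187 / 12.25
Y = 79.66 - 9.6995
Y = 69.9605

69.9605


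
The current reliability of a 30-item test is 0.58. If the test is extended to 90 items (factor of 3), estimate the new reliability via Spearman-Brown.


r_new = (n * rxx) / (1 + (n-1) * rxx)
r_new = (3 * 0.58) / (1 + 2 * 0.58)
r_new = 1.74 / 2.16
r_new = 0.8056

0.8056


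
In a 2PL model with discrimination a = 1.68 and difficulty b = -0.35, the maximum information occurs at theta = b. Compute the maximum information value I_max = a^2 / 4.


For 2PL, max info at theta = b = -0.35
I_max = a^2 / 4 = 1.68^2 / 4
= 2.8224 / 4
I_max = 0.7056

0.7056


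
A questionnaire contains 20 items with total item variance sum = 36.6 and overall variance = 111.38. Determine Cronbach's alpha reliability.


alpha = (k/(k-1)) * (1 - sum(si^2)/s_total^2)
= (20/19) * (1 - 36.6/111.38)
alpha = 0.7067

0.7067


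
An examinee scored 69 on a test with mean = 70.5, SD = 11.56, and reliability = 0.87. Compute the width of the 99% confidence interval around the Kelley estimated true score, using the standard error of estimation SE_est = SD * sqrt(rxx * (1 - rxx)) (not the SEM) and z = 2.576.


True score estimate = 0.87*69 + 0.13*70.5 = 69.195
SE_est = SD * sqrt(rxx * (1 - rxx)) = 11.56 * sqrt(0.87 * 0.13) = 11.56 * sqrt(0.1131) = 3.887668
CI = T_est +/- z * SE_est, so width = 2 * z * SE_est = 2 * 2.576 * 3.887668
Width = 20.0293

20.0293


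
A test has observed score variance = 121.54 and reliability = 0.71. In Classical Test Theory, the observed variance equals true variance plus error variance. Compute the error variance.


var_true = rxx * var_obs = 0.71 * 121.54 = 86.2934
var_error = var_obs - var_true
var_error = 121.54 - 86.2934
var_error = 35.2466

35.2466


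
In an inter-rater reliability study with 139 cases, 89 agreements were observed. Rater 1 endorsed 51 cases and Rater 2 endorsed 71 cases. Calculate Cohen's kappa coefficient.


P_o = 89/139 = 0.640288
P_e = (51*71 + 88*68) / 19321 = 0.497127
kappa = (P_o - P_e) / (1 - P_e)
kappa = (0.640288 - 0.497127) / (1 - 0.497127)
kappa = 0.2847

0.2847


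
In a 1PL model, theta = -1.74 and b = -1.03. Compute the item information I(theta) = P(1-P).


P = 1/(1+exp(-(-1.74--1.03))) = 0.3296
I = P*(1-P) = 0.3296 * 0.6704
I = 0.221

0.221


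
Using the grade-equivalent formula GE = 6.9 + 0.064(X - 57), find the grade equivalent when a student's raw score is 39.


raw - median = 39 - 57 = -18
slope * diff = 0.064 * -18 = -1.152
GE = 6.9 + -1.152
GE = 5.748

5.748


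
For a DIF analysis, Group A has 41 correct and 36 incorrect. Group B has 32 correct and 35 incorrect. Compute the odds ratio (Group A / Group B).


Odds_A = 41/36 = 1.1389
Odds_B = 32/35 = 0.9143
OR = Odds_A / Odds_B = 1.1389 / 0.9143
Exactly, OR = (41 * 35) / (36 * 32) = 1435 / 1152
OR = 1.2457

1.2457


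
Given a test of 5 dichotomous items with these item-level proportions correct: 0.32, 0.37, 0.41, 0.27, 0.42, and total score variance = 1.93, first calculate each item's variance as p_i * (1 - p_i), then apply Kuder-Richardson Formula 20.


For each item, compute p_i * q_i:
  Item 1: 0.32 * 0.68 = 0.2176
  Item 2: 0.37 * 0.63 = 0.2331
  Item 3: 0.41 * 0.59 = 0.2419
  Item 4: 0.27 * 0.73 = 0.1971
  Item 5: 0.42 * 0.58 = 0.2436
Sum(p_i * q_i) = 0.2176 + 0.2331 + 0.2419 + 0.1971 + 0.2436 = 1.1333
KR-20 = (k/(k-1)) * (1 - Sum(p_i*q_i) / Var_total)
= (5/4) * (1 - 1.1333/1.93)
= 1.25 * 0.4128
KR-20 = 0.516

0.516


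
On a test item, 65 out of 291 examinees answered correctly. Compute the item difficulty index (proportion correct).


Item difficulty p = number correct / total examinees
p = 65 / 291
p = 0.2234

0.2234


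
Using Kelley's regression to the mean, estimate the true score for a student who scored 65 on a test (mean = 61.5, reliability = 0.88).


T_est = rxx * X + (1 - rxx) * mean
T_est = 0.88 * 65 + 0.12 * 61.5
T_est = 57.2 + 7.38
T_est = 64.58

64.58


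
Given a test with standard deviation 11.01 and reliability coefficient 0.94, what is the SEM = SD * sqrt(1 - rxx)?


SEM = SD * sqrt(1 - rxx)
SEM = 11.01 * sqrt(1 - 0.94)
SEM = 11.01 * sqrt(0.06) = 11.01 * 0.244949
SEM = 2.6969

2.6969


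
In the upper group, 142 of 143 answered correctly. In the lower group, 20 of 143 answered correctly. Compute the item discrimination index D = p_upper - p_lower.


p_upper = 142/143 = 0.993
p_lower = 20/143 = 0.1399
D = 0.993 - 0.1399 = 0.8531

0.8531


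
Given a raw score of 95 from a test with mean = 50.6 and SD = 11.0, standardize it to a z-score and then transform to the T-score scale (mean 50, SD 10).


z = (X - mean) / SD = (95 - 50.6) / 11.0
z = 44.4 / 11.0
z = 4.0364
T-score = T = 50 + 10z
Carry z at full precision (z = 44.4 / 11.0) into the conversion:
T-score = 50 + 10 * (44.4 / 11.0) = 50 + 444 / 11.0
T-score = 50 + 40.3636
T-score = 90.3636

90.3636


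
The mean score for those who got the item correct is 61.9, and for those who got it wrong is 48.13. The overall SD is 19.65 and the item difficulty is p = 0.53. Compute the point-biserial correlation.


q = 1 - p = 0.47
rpb = ((M1 - M0) / SD) * sqrt(p * q)
rpb = ((61.9 - 48.13) / 19.65) * sqrt(0.53 * 0.47)
rpb = 0.3498

0.3498


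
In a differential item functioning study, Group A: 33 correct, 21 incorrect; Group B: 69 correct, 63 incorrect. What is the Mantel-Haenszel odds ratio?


Odds_A = 33/21 = 1.5714
Odds_B = 69/63 = 1.0952
OR = Odds_A / Odds_B = 1.5714 / 1.0952
Exactly, OR = (33 * 63) / (21 * 69) = 2079 / 1449
OR = 1.4348

1.4348


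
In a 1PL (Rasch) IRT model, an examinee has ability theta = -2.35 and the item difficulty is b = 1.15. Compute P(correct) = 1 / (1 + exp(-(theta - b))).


theta - b = -2.35 - 1.15 = -3.5
exp(-(theta - b)) = exp(3.5) = 33.1155
P = 1 / (1 + 33.1155)
P = 0.0293

0.0293


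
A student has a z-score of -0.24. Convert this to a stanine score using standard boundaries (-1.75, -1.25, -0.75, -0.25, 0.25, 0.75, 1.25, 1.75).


Stanine boundaries: [-1.75, -1.25, -0.75, -0.25, 0.25, 0.75, 1.25, 1.75]
z = -0.24
Check each boundary:
  z >= -1.75 -> could be stanine 2
  z >= -1.25 -> could be stanine 3
  z >= -0.75 -> could be stanine 4
  z >= -0.25 -> could be stanine 5
  z < 0.25
  z < 0.75
  z < 1.25
  z < 1.75
Highest qualifying boundary gives stanine = 5

5


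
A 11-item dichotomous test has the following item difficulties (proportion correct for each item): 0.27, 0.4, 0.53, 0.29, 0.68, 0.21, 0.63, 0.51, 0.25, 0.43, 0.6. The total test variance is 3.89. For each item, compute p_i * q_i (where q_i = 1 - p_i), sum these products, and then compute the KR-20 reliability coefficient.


For each item, compute p_i * q_i:
  Item 1: 0.27 * 0.73 = 0.1971
  Item 2: 0.4 * 0.6 = 0.24
  Item 3: 0.53 * 0.47 = 0.2491
  Item 4: 0.29 * 0.71 = 0.2059
  Item 5: 0.68 * 0.32 = 0.2176
  Item 6: 0.21 * 0.79 = 0.1659
  Item 7: 0.63 * 0.37 = 0.2331
  Item 8: 0.51 * 0.49 = 0.2499
  Item 9: 0.25 * 0.75 = 0.1875
  Item 10: 0.43 * 0.57 = 0.2451
  Item 11: 0.6 * 0.4 = 0.24
Sum(p_i * q_i) = 0.1971 + 0.24 + 0.2491 + 0.2059 + 0.2176 + 0.1659 + 0.2331 + 0.2499 + 0.1875 + 0.2451 + 0.24 = 2.4312
KR-20 = (k/(k-1)) * (1 - Sum(p_i*q_i) / Var_total)
= (11/10) * (1 - 2.4312/3.89)
= 1.1 * 0.375
KR-20 = 0.4125

0.4125


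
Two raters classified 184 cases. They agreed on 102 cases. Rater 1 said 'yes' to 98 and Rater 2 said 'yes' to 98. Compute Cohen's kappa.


P_o = 102/184 = 0.554348
P_e = (98*98 + 86*86) / 33856 = 0.502127
kappa = (P_o - P_e) / (1 - P_e)
kappa = (0.554348 - 0.502127) / (1 - 0.502127)
kappa = 0.1049

0.1049


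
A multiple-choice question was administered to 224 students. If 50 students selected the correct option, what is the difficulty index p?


Item difficulty p = number correct / total examinees
p = 50 / 224
p = 0.2232

0.2232


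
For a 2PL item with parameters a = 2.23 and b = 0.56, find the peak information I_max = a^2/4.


For 2PL, max info at theta = b = 0.56
I_max = a^2 / 4 = 2.23^2 / 4
= 4.9729 / 4
I_max = 1.2432

1.2432


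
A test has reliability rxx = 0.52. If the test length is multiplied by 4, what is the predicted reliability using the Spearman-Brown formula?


r_new = (n * rxx) / (1 + (n-1) * rxx)
r_new = (4 * 0.52) / (1 + 3 * 0.52)
r_new = 2.08 / 2.56
r_new = 0.8125

0.8125


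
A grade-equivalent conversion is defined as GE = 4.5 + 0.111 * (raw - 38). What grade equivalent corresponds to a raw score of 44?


raw - median = 44 - 38 = 6
slope * diff = 0.111 * 6 = 0.666
GE = 4.5 + 0.666
GE = 5.166

5.166


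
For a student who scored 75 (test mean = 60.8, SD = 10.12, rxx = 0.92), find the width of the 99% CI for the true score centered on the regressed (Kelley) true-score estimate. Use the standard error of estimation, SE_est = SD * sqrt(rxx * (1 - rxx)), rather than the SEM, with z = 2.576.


True score estimate = 0.92*75 + 0.08*60.8 = 73.864
SE_est = SD * sqrt(rxx * (1 - rxx)) = 10.12 * sqrt(0.92 * 0.08) = 10.12 * sqrt(0.0736) = 2.745487
CI = T_est +/- z * SE_est, so width = 2 * z * SE_est = 2 * 2.576 * 2.745487
Width = 14.1447

14.1447


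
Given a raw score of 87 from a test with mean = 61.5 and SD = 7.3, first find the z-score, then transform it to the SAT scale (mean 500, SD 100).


z = (X - mean) / SD = (87 - 61.5) / 7.3
z = 25.5 / 7.3
z = 3.4932
SAT-scale = SAT = 500 + 100z
Carry z at full precision (z = 25.5 / 7.3) into the conversion:
SAT-scale = 500 + 100 * (25.5 / 7.3) = 500 + 2550 / 7.3
SAT-scale = 500 + 349.3151
SAT-scale = 849.3151

849.3151


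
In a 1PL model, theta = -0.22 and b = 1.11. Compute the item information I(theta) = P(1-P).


P = 1/(1+exp(-(-0.22-1.11))) = 0.2092
I = P*(1-P) = 0.2092 * 0.7908
I = 0.1654

0.1654


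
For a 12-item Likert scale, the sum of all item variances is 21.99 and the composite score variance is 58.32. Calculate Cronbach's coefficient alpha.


alpha = (k/(k-1)) * (1 - sum(si^2)/s_total^2)
= (12/11) * (1 - 21.99/58.32)
alpha = 0.6796

0.6796


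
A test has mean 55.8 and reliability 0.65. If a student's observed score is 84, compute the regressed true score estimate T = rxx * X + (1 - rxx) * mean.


T_est = rxx * X + (1 - rxx) * mean
T_est = 0.65 * 84 + 0.35 * 55.8
T_est = 54.6 + 19.53
T_est = 74.13

74.13


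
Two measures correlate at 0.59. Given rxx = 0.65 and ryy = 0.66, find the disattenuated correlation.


r_corrected = rxy / sqrt(rxx * ryy)
= 0.59 / sqrt(0.65 * 0.66)
= 0.59 / sqrt(0.429)
= 0.59 / 0.654981
r_corrected = 0.9008

0.9008


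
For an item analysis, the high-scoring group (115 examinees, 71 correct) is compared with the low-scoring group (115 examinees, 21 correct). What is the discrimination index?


p_upper = 71/115 = 0.6174
p_lower = 21/115 = 0.1826
D = 0.6174 - 0.1826 = 0.4348

0.4348


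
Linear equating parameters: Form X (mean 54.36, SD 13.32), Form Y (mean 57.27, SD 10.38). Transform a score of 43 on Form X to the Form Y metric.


slope = SD_Y / SD_X = 10.38 / 13.32 ~ 0.7793
intercept = mean_Y - slope * mean_X = 57.27 - (10.38 / 13.32) * 54.36 ~ 14.9084
Y = slope * X + intercept. To avoid rounding drift from the rounded slope/intercept, evaluate the equivalent form Y = mean_Y + SD_Y * (X - mean_X) / SD_X at full precision:
Y = 57.27 + 10.38 * (43 - 54.36) / 13.32
Y = 57.27 - 10.38 * 11.36 / 13.32
Y = 57.27 - 117.9168 / 13.32
Y = 57.27 - 8.8526
Y = 48.4174

48.4174


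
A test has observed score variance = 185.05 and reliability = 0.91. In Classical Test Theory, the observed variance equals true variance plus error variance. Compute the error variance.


var_true = rxx * var_obs = 0.91 * 185.05 = 168.3955
var_error = var_obs - var_true
var_error = 185.05 - 168.3955
var_error = 16.6545

16.6545


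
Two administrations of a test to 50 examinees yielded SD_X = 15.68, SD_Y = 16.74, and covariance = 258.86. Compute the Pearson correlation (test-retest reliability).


r = cov(X,Y) / (SD_X * SD_Y)
r = 258.86 / (15.68 * 16.74)
r = 258.86 / 262.4832
r = 0.9862

0.9862


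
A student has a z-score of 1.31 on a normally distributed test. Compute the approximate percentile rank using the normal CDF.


CDF(z) = 0.5 * (1 + erf(z/sqrt(2)))
erf(0.9263) = 0.8098
CDF = 0.9049
Percentile rank = 0.9049 * 100 = 90.49

90.49
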